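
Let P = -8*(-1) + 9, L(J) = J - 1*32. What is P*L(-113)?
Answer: -2465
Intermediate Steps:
L(J) = -32 + J (L(J) = J - 32 = -32 + J)
P = 17 (P = 8 + 9 = 17)
P*L(-113) = 17*(-32 - 113) = 17*(-145) = -2465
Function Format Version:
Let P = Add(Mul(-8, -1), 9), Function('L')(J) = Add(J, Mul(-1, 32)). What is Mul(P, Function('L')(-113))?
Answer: -2465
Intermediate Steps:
Function('L')(J) = Add(-32, J) (Function('L')(J) = Add(J, -32) = Add(-32, J))
P = 17 (P = Add(8, 9) = 17)
Mul(P, Function('L')(-113)) = Mul(17, Add(-32, -113)) = Mul(17, -145) = -2465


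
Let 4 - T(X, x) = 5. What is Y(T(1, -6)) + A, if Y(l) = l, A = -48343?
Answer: -48344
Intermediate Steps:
T(X, x) = -1 (T(X, x) = 4 - 1*5 = 4 - 5 = -1)
Y(T(1, -6)) + A = -1 - 48343 = -48344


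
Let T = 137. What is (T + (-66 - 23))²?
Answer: 2304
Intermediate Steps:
(T + (-66 - 23))² = (137 + (-66 - 23))² = (137 - 89)² = 48² = 2304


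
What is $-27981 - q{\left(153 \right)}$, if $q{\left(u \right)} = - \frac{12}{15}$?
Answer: $- \frac{139901}{5} \approx -27980.0$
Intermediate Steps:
$q{\left(u \right)} = - \frac{4}{5}$ ($q{\left(u \right)} = \left(-12\right) \frac{1}{15} = - \frac{4}{5}$)
$-27981 - q{\left(153 \right)} = -27981 - - \frac{4}{5} = -27981 + \frac{4}{5} = - \frac{139901}{5}$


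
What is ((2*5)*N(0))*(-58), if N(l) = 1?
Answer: -580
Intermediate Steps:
((2*5)*N(0))*(-58) = ((2*5)*1)*(-58) = (10*1)*(-58) = 10*(-58) = -580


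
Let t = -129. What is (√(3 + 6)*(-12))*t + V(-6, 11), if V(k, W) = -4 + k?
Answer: 4634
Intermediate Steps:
(√(3 + 6)*(-12))*t + V(-6, 11) = (√(3 + 6)*(-12))*(-129) + (-4 - 6) = (√9*(-12))*(-129) - 10 = (3*(-12))*(-129) - 10 = -36*(-129) - 10 = 4644 - 10 = 4634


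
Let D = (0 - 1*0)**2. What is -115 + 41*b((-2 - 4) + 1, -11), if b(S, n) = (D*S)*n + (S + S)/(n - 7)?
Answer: -830/9 ≈ -92.222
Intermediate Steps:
D = 0 (D = (0 + 0)**2 = 0**2 = 0)
b(S, n) = 2*S/(-7 + n) (b(S, n) = (0*S)*n + (S + S)/(n - 7) = 0*n + (2*S)/(-7 + n) = 0 + 2*S/(-7 + n) = 2*S/(-7 + n))
-115 + 41*b((-2 - 4) + 1, -11) = -115 + 41*(2*((-2 - 4) + 1)/(-7 - 11)) = -115 + 41*(2*(-6 + 1)/(-18)) = -115 + 41*(2*(-5)*(-1/18)) = -115 + 41*(5/9) = -115 + 205/9 = -830/9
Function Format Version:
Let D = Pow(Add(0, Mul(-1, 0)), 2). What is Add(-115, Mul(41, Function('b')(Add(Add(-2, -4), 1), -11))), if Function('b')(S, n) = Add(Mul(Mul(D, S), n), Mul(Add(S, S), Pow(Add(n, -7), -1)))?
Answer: Rational(-830, 9) ≈ -92.222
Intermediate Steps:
D = 0 (D = Pow(Add(0, 0), 2) = Pow(0, 2) = 0)
Function('b')(S, n) = Mul(2, S, Pow(Add(-7, n), -1)) (Function('b')(S, n) = Add(Mul(Mul(0, S), n), Mul(Add(S, S), Pow(Add(n, -7), -1))) = Add(Mul(0, n), Mul(Mul(2, S), Pow(Add(-7, n), -1))) = Add(0, Mul(2, S, Pow(Add(-7, n), -1))) = Mul(2, S, Pow(Add(-7, n), -1)))
Add(-115, Mul(41, Function('b')(Add(Add(-2, -4), 1), -11))) = Add(-115, Mul(41, Mul(2, Add(Add(-2, -4), 1), Pow(Add(-7, -11), -1)))) = Add(-115, Mul(41, Mul(2, Add(-6, 1), Pow(-18, -1)))) = Add(-115, Mul(41, Mul(2, -5, Rational(-1, 18)))) = Add(-115, Mul(41, Rational(5, 9))) = Add(-115, Rational(205, 9)) = Rational(-830, 9)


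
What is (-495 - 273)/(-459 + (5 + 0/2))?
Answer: 384/227 ≈ 1.6916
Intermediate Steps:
(-495 - 273)/(-459 + (5 + 0/2)) = -768/(-459 + (5 + 0*(1/2))) = -768/(-459 + (5 + 0)) = -768/(-459 + 5) = -768/(-454) = -768*(-1/454) = 384/227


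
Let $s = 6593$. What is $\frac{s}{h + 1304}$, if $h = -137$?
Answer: $\frac{6593}{1167} \approx 5.6495$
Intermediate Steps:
$\frac{s}{h + 1304} = \frac{6593}{-137 + 1304} = \frac{6593}{1167}$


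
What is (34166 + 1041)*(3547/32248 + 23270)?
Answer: 26419843547949/32248 ≈ 8.1927e+8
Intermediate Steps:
(34166 + 1041)*(3547/32248 + 23270) = 35207*(3547*(1/32248) + 23270) = 35207*(3547/32248 + 23270) = 35207*(750414507/32248) = 26419843547949/32248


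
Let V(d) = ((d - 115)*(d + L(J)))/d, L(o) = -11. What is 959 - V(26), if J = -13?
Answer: 26269/26 ≈ 1010.3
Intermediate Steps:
V(d) = (-115 + d)*(-11 + d)/d (V(d) = ((d - 115)*(d - 11))/d = ((-115 + d)*(-11 + d))/d = (-115 + d)*(-11 + d)/d)
959 - V(26) = 959 - (-126 + 26 + 1265/26) = 959 - 1*(-1335/26) = 959 + 1335/26 = 26269/26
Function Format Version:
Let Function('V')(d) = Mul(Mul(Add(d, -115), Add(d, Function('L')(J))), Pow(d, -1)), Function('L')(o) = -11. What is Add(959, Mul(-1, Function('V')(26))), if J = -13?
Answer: Rational(26269, 26) ≈ 1010.3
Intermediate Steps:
Function('V')(d) = Mul(Pow(d, -1), Add(-115, d), Add(-11, d)) (Function('V')(d) = Mul(Mul(Add(d, -115), Add(d, -11)), Pow(d, -1)) = Mul(Mul(Add(-115, d), Add(-11, d)), Pow(d, -1)) = Mul(Pow(d, -1), Add(-115, d), Add(-11, d)))
Add(959, Mul(-1, Function('V')(26))) = Add(959, Mul(-1, Add(-126, 26, Mul(1265, Pow(26, -1))))) = Add(959, Mul(-1, Add(-126, 26, Mul(1265, Rational(1, 26))))) = Add(959, Mul(-1, Add(-126, 26, Rational(1265, 26)))) = Add(959, Mul(-1, Rational(-1335, 26))) = Add(959, Rational(1335, 26)) = Rational(26269, 26)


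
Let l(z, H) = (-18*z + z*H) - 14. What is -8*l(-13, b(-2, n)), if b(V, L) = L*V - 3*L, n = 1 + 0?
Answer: -2280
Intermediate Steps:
n = 1
b(V, L) = -3*L + L*V
l(z, H) = -14 - 18*z + H*z (l(z, H) = (-18*z + H*z) - 14 = -14 - 18*z + H*z)
-8*l(-13, b(-2, n)) = -8*(-14 - 18*(-13) + (1*(-3 - 2))*(-13)) = -8*(-14 + 234 + (1*(-5))*(-13)) = -8*(-14 + 234 - 5*(-13)) = -8*(-14 + 234 + 65) = -8*285 = -2280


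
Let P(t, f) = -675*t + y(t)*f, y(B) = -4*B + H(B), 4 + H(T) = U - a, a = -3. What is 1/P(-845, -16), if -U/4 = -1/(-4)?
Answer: 1/516327 ≈ 1.9368e-6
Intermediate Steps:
U = -1 (U = -(-4)/(-4) = -(-4)*(-1)/4 = -4*¼ = -1)
H(T) = -2 (H(T) = -4 + (-1 - 1*(-3)) = -4 + (-1 + 3) = -4 + 2 = -2)
y(B) = -2 - 4*B (y(B) = -4*B - 2 = -2 - 4*B)
P(t, f) = -675*t + f*(-2 - 4*t) (P(t, f) = -675*t + (-2 - 4*t)*f = -675*t + f*(-2 - 4*t))
1/P(-845, -16) = 1/(-675*(-845) - 2*(-16)*(1 + 2*(-845))) = 1/(570375 - 2*(-16)*(1 - 1690)) = 1/(570375 - 2*(-16)*(-1689)) = 1/(570375 - 54048) = 1/516327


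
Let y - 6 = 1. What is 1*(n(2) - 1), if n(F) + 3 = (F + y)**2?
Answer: 77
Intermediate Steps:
y = 7 (y = 6 + 1 = 7)
n(F) = -3 + (7 + F)**2 (n(F) = -3 + (F + 7)**2 = -3 + (7 + F)**2)
1*(n(2) - 1) = 1*((-3 + (7 + 2)**2) - 1) = 1*((-3 + 9**2) - 1) = 1*((-3 + 81) - 1) = 1*(78 - 1) = 1*77 = 77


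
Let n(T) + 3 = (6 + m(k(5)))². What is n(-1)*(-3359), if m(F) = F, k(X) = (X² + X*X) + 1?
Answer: -10903314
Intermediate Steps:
k(X) = 1 + 2*X² (k(X) = (X² + X²) + 1 = 2*X² + 1 = 1 + 2*X²)
n(T) = 3246 (n(T) = -3 + (6 + (1 + 2*5²))² = -3 + (6 + (1 + 2*25))² = -3 + (6 + (1 + 50))² = -3 + (6 + 51)² = -3 + 57² = -3 + 3249 = 3246)
n(-1)*(-3359) = 3246*(-3359) = -10903314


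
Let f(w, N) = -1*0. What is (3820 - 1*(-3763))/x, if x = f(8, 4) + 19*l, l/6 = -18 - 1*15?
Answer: -7583/3762 ≈ -2.0157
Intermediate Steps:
l = -198 (l = 6*(-18 - 1*15) = 6*(-18 - 15) = 6*(-33) = -198)
f(w, N) = 0
x = -3762 (x = 0 + 19*(-198) = 0 - 3762 = -3762)
(3820 - 1*(-3763))/x = (3820 - 1*(-3763))/(-3762) = (3820 + 3763)*(-1/3762) = 7583*(-1/3762) = -7583/3762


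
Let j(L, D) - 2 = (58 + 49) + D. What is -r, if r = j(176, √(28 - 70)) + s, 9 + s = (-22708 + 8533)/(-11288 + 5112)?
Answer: -631775/6176 - I*√42 ≈ -102.3 - 6.4807*I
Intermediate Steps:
j(L, D) = 109 + D (j(L, D) = 2 + ((58 + 49) + D) = 2 + (107 + D) = 109 + D)
s = -41409/6176 (s = -9 + (-22708 + 8533)/(-11288 + 5112) = -9 - 14175/(-6176) = -9 - 14175*(-1/6176) = -9 + 14175/6176 = -41409/6176 ≈ -6.7048)
r = 631775/6176 + I*√42 (r = (109 + √(28 - 70)) - 41409/6176 = (109 + √(-42)) - 41409/6176 = (109 + I*√42) - 41409/6176 = 631775/6176 + I*√42 ≈ 102.3 + 6.4807*I)
-r = -(631775/6176 + I*√42) = -631775/6176 - I*√42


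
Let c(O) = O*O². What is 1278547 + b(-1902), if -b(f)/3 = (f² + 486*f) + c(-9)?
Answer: -6798962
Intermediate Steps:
c(O) = O³
b(f) = 2187 - 1458*f - 3*f² (b(f) = -3*((f² + 486*f) + (-9)³) = -3*((f² + 486*f) - 729) = -3*(-729 + f² + 486*f) = 2187 - 1458*f - 3*f²)
1278547 + b(-1902) = 1278547 + (2187 - 1458*(-1902) - 3*(-1902)²) = 1278547 + (2187 + 2773116 - 3*3617604) = 1278547 + (2187 + 2773116 - 10852812) = 1278547 - 8077509 = -6798962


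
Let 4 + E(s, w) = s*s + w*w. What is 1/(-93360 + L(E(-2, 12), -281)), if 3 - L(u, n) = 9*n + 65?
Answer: -1/90893 ≈ -1.1002e-5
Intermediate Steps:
E(s, w) = -4 + s² + w² (E(s, w) = -4 + (s*s + w*w) = -4 + (s² + w²) = -4 + s² + w²)
L(u, n) = -62 - 9*n (L(u, n) = 3 - (9*n + 65) = 3 - (65 + 9*n) = 3 + (-65 - 9*n) = -62 - 9*n)
1/(-93360 + L(E(-2, 12), -281)) = 1/(-93360 + (-62 - 9*(-281))) = 1/(-93360 + (-62 + 2529)) = 1/(-93360 + 2467) = 1/(-90893) = -1/90893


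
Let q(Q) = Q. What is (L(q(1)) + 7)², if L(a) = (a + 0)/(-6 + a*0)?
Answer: 1681/36 ≈ 46.694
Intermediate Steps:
L(a) = -a/6 (L(a) = a/(-6 + 0) = a/(-6) = a*(-⅙) = -a/6)
(L(q(1)) + 7)² = (-⅙*1 + 7)² = (-⅙ + 7)² = (41/6)² = 1681/36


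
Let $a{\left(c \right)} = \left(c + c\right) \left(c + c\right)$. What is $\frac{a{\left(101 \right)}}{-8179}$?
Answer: $- \frac{40804}{8179} \approx -4.9889$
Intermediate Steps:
$a{\left(c \right)} = 4 c^{2}$ ($a{\left(c \right)} = 2 c 2 c = 4 c^{2}$)
$\frac{a{\left(101 \right)}}{-8179} = \frac{4 \cdot 101^{2}}{-8179} = 4 \cdot 10201 \left(- \frac{1}{8179}\right) = 40804 \left(- \frac{1}{8179}\right) = - \frac{40804}{8179}$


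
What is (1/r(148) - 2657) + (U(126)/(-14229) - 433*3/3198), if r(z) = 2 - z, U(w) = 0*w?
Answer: -103397284/38909 ≈ -2657.4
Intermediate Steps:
U(w) = 0
(1/r(148) - 2657) + (U(126)/(-14229) - 433*3/3198) = (1/(2 - 1*148) - 2657) + (0/(-14229) - 433*3/3198) = (1/(2 - 148) - 2657) + (0*(-1/14229) - 1299*1/3198) = (1/(-146) - 2657) + (0 - 433/1066) = (-1/146 - 2657) - 433/1066 = -387923/146 - 433/1066 = -103397284/38909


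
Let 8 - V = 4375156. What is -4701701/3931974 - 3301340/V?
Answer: -1897463670397/4300742045538 ≈ -0.44119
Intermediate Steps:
V = -4375148 (V = 8 - 1*4375156 = 8 - 4375156 = -4375148)
-4701701/3931974 - 3301340/V = -4701701/3931974 - 3301340/(-4375148) = -4701701*1/3931974 - 3301340*(-1/4375148) = -4701701/3931974 + 825335/1093787 = -1897463670397/4300742045538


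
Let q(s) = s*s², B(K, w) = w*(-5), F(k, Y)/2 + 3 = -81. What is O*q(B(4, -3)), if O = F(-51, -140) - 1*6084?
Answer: -21100500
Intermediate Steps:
F(k, Y) = -168 (F(k, Y) = -6 + 2*(-81) = -6 - 162 = -168)
B(K, w) = -5*w
q(s) = s³
O = -6252 (O = -168 - 1*6084 = -168 - 6084 = -6252)
O*q(B(4, -3)) = -6252*(-5*(-3))³ = -6252*15³ = -6252*3375 = -21100500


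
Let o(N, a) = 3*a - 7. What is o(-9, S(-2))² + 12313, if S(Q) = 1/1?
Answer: 12329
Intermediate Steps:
S(Q) = 1
o(N, a) = -7 + 3*a
o(-9, S(-2))² + 12313 = (-7 + 3*1)² + 12313 = (-7 + 3)² + 12313 = (-4)² + 12313 = 16 + 12313 = 12329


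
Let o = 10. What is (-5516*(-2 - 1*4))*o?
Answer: 330960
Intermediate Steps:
(-5516*(-2 - 1*4))*o = -5516*(-2 - 1*4)*10 = -5516*(-2 - 4)*10 = -5516*(-6)*10 = -197*(-168)*10 = 33096*10 = 330960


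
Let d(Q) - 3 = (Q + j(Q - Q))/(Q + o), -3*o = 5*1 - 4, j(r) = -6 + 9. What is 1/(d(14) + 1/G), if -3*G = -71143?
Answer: 2916863/12379005 ≈ 0.23563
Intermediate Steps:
j(r) = 3
G = 71143/3 (G = -⅓*(-71143) = 71143/3 ≈ 23714.)
o = -⅓ (o = -(5*1 - 4)/3 = -(5 - 4)/3 = -⅓*1 = -⅓ ≈ -0.33333)
d(Q) = 3 + (3 + Q)/(-⅓ + Q) (d(Q) = 3 + (Q + 3)/(Q - ⅓) = 3 + (3 + Q)/(-⅓ + Q))
1/(d(14) + 1/G) = 1/(6*(1 + 2*14)/(-1 + 3*14) + 1/(71143/3)) = 1/(6*(1 + 28)/(-1 + 42) + 3/71143) = 1/(6*29/41 + 3/71143) = 1/(6*(1/41)*29 + 3/71143) = 1/(174/41 + 3/71143) = 1/(12379005/2916863) = 2916863/12379005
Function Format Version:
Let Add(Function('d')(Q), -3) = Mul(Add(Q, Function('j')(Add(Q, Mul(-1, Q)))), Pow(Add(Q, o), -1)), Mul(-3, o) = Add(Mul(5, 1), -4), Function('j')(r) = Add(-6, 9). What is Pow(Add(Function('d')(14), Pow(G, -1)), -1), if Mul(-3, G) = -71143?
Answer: Rational(2916863, 12379005) ≈ 0.23563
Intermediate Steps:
Function('j')(r) = 3
G = Rational(71143, 3) (G = Mul(Rational(-1, 3), -71143) = Rational(71143, 3) ≈ 23714.)
o = Rational(-1, 3) (o = Mul(Rational(-1, 3), Add(Mul(5, 1), -4)) = Mul(Rational(-1, 3), Add(5, -4)) = Mul(Rational(-1, 3), 1) = Rational(-1, 3) ≈ -0.33333)
Function('d')(Q) = Add(3, Mul(Pow(Add(Rational(-1, 3), Q), -1), Add(3, Q))) (Function('d')(Q) = Add(3, Mul(Add(Q, 3), Pow(Add(Q, Rational(-1, 3)), -1))) = Add(3, Mul(Add(3, Q), Pow(Add(Rational(-1, 3), Q), -1))) = Add(3, Mul(Pow(Add(Rational(-1, 3), Q), -1), Add(3, Q))))
Pow(Add(Function('d')(14), Pow(G, -1)), -1) = Pow(Add(Mul(6, Pow(Add(-1, Mul(3, 14)), -1), Add(1, Mul(2, 14))), Pow(Rational(71143, 3), -1)), -1) = Pow(Add(Mul(6, Pow(Add(-1, 42), -1), Add(1, 28)), Rational(3, 71143)), -1) = Pow(Add(Mul(6, Pow(41, -1), 29), Rational(3, 71143)), -1) = Pow(Add(Mul(6, Rational(1, 41), 29), Rational(3, 71143)), -1) = Pow(Add(Rational(174, 41), Rational(3, 71143)), -1) = Pow(Rational(12379005, 2916863), -1) = Rational(2916863, 12379005)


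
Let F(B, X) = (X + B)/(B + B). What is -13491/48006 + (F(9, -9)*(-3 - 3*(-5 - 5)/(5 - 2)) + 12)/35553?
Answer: -2534759/9030462 ≈ -0.28069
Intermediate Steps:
F(B, X) = (B + X)/(2*B) (F(B, X) = (B + X)/((2*B)) = (B + X)*(1/(2*B)) = (B + X)/(2*B))
-13491/48006 + (F(9, -9)*(-3 - 3*(-5 - 5)/(5 - 2)) + 12)/35553 = -13491/48006 + (((½)*(9 - 9)/9)*(-3 - 3*(-5 - 5)/(5 - 2)) + 12)/35553 = -13491*1/48006 + (((½)*(⅑)*0)*(-3 - (-30)/3) + 12)*(1/35553) = -1499/5334 + (0*(-3 - (-30)/3) + 12)*(1/35553) = -1499/5334 + (0*(-3 - 3*(-10/3)) + 12)*(1/35553) = -1499/5334 + (0*(-3 + 10) + 12)*(1/35553) = -1499/5334 + (0*7 + 12)*(1/35553) = -1499/5334 + (0 + 12)*(1/35553) = -1499/5334 + 12*(1/35553) = -1499/5334 + 4/11851 = -2534759/9030462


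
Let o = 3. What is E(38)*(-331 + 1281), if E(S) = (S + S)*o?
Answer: 216600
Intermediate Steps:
E(S) = 6*S (E(S) = (S + S)*3 = (2*S)*3 = 6*S)
E(38)*(-331 + 1281) = (6*38)*(-331 + 1281) = 228*950 = 216600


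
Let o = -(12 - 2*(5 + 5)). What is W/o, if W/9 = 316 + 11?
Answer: 2943/8 ≈ 367.88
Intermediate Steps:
o = 8 (o = -(12 - 2*10) = -(12 - 20) = -1*(-8) = 8)
W = 2943 (W = 9*(316 + 11) = 9*327 = 2943)
W/o = 2943/8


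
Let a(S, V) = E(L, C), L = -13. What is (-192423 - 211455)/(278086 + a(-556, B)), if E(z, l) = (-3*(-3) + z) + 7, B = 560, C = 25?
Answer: -403878/278089 ≈ -1.4523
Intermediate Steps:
E(z, l) = 16 + z (E(z, l) = (9 + z) + 7 = 16 + z)
a(S, V) = 3 (a(S, V) = 16 - 13 = 3)
(-192423 - 211455)/(278086 + a(-556, B)) = (-192423 - 211455)/(278086 + 3) = -403878/278089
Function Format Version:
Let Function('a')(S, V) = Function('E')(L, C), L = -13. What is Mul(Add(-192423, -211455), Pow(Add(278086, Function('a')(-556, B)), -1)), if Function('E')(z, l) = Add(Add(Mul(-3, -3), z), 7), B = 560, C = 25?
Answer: Rational(-403878, 278089) ≈ -1.4523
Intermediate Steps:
Function('E')(z, l) = Add(16, z) (Function('E')(z, l) = Add(Add(9, z), 7) = Add(16, z))
Function('a')(S, V) = 3 (Function('a')(S, V) = Add(16, -13) = 3)
Mul(Add(-192423, -211455), Pow(Add(278086, Function('a')(-556, B)), -1)) = Mul(Add(-192423, -211455), Pow(Add(278086, 3), -1)) = Mul(-403878, Pow(278089, -1)) = Mul(-403878, Rational(1, 278089)) = Rational(-403878, 278089)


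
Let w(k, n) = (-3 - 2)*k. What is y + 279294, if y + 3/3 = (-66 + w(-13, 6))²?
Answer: 279294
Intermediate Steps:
w(k, n) = -5*k
y = 0 (y = -1 + (-66 - 5*(-13))² = -1 + (-66 + 65)² = -1 + (-1)² = -1 + 1 = 0)
y + 279294 = 0 + 279294 = 279294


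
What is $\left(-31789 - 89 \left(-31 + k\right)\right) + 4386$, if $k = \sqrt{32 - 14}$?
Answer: $-24644 - 267 \sqrt{2} \approx -25022.0$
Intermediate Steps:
$k = 3 \sqrt{2}$ ($k = \sqrt{18} = 3 \sqrt{2} \approx 4.2426$)
$\left(-31789 - 89 \left(-31 + k\right)\right) + 4386 = \left(-31789 - 89 \left(-31 + 3 \sqrt{2}\right)\right) + 4386 = \left(-31789 + \left(2759 - 267 \sqrt{2}\right)\right) + 4386 = \left(-29030 - 267 \sqrt{2}\right) + 4386 = -24644 - 267 \sqrt{2}$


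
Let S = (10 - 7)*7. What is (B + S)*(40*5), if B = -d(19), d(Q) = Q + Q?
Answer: -3400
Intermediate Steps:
d(Q) = 2*Q
S = 21 (S = 3*7 = 21)
B = -38 (B = -2*19 = -1*38 = -38)
(B + S)*(40*5) = (-38 + 21)*(40*5) = -17*200 = -3400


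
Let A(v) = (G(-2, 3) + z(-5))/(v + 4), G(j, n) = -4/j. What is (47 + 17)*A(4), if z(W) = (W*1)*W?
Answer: 216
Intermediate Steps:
z(W) = W² (z(W) = W*W = W²)
A(v) = 27/(4 + v) (A(v) = (-4/(-2) + (-5)²)/(v + 4) = (-4*(-½) + 25)/(4 + v) = (2 + 25)/(4 + v) = 27/(4 + v))
(47 + 17)*A(4) = (47 + 17)*(27/(4 + 4)) = 64*(27/8) = 216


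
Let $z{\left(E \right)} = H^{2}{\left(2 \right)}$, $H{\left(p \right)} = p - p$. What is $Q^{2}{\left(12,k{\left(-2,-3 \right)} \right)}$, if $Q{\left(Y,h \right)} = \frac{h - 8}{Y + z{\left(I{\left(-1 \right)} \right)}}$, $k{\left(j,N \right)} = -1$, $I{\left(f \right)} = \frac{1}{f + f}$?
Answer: $\frac{9}{16} \approx 0.5625$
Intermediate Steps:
$H{\left(p \right)} = 0$
$I{\left(f \right)} = \frac{1}{2 f}$
$z{\left(E \right)} = 0$ ($z{\left(E \right)} = 0^{2} = 0$)
$Q{\left(Y,h \right)} = \frac{-8 + h}{Y}$ ($Q{\left(Y,h \right)} = \frac{h - 8}{Y + 0} = \frac{-8 + h}{Y}$)
$Q^{2}{\left(12,k{\left(-2,-3 \right)} \right)} = \left(\frac{-8 - 1}{12}\right)^{2} = \left(\frac{1}{12} \left(-9\right)\right)^{2} = \left(- \frac{3}{4}\right)^{2} = \frac{9}{16}$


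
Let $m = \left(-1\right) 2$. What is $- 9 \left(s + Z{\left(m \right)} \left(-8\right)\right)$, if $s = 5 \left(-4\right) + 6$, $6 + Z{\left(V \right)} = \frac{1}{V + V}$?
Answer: $-324$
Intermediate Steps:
$m = -2$
$Z{\left(V \right)} = -6 + \frac{1}{2 V}$ ($Z{\left(V \right)} = -6 + \frac{1}{V + V} = -6 + \frac{1}{2 V}$)
$s = -14$ ($s = -20 + 6 = -14$)
$- 9 \left(s + Z{\left(m \right)} \left(-8\right)\right) = - 9 \left(-14 + \left(-6 + \frac{1}{2 \left(-2\right)}\right) \left(-8\right)\right) = - 9 \left(-14 + \left(-6 + \frac{1}{2} \left(- \frac{1}{2}\right)\right) \left(-8\right)\right) = - 9 \left(-14 + \left(-6 - \frac{1}{4}\right) \left(-8\right)\right) = - 9 \left(-14 - -50\right) = - 9 \left(-14 + 50\right) = \left(-9\right) 36 = -324$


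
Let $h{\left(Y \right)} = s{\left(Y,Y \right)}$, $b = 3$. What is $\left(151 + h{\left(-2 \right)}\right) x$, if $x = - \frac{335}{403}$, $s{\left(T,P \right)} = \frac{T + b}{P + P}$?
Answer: $- \frac{202005}{1612} \approx -125.31$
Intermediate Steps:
$s{\left(T,P \right)} = \frac{3 + T}{2 P}$ ($s{\left(T,P \right)} = \frac{T + 3}{P + P} = \frac{3 + T}{2 P}$)
$h{\left(Y \right)} = \frac{3 + Y}{2 Y}$
$x = - \frac{335}{403}$ ($x = \left(-335\right) \frac{1}{403} = - \frac{335}{403} \approx -0.83127$)
$\left(151 + h{\left(-2 \right)}\right) x = \left(151 + \frac{3 - 2}{2 \left(-2\right)}\right) \left(- \frac{335}{403}\right) = \left(151 + \frac{1}{2} \left(- \frac{1}{2}\right) 1\right) \left(- \frac{335}{403}\right) = \left(151 - \frac{1}{4}\right) \left(- \frac{335}{403}\right) = \frac{603}{4} \left(- \frac{335}{403}\right) = - \frac{202005}{1612}$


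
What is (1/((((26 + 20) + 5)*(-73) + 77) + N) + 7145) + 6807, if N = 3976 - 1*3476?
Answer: 43892991/3146 ≈ 13952.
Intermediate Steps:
N = 500 (N = 3976 - 3476 = 500)
(1/((((26 + 20) + 5)*(-73) + 77) + N) + 7145) + 6807 = (1/((((26 + 20) + 5)*(-73) + 77) + 500) + 7145) + 6807 = (1/(((46 + 5)*(-73) + 77) + 500) + 7145) + 6807 = (1/((51*(-73) + 77) + 500) + 7145) + 6807 = (1/((-3723 + 77) + 500) + 7145) + 6807 = (1/(-3646 + 500) + 7145) + 6807 = (1/(-3146) + 7145) + 6807 = (-1/3146 + 7145) + 6807 = 22478169/3146 + 6807 = 43892991/3146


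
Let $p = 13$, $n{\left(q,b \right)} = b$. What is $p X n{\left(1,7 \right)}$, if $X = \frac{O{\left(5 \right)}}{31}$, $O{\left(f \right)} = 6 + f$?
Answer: $\frac{1001}{31} \approx 32.29$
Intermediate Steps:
$X = \frac{11}{31}$ ($X = \frac{6 + 5}{31} = 11 \cdot \frac{1}{31} = \frac{11}{31} \approx 0.35484$)
$p X n{\left(1,7 \right)} = 13 \cdot \frac{11}{31} \cdot 7 = \frac{143}{31} \cdot 7 = \frac{1001}{31}$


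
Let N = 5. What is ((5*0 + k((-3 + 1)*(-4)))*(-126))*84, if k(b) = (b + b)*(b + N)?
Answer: -2201472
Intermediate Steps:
k(b) = 2*b*(5 + b) (k(b) = (b + b)*(b + 5) = (2*b)*(5 + b) = 2*b*(5 + b))
((5*0 + k((-3 + 1)*(-4)))*(-126))*84 = ((5*0 + 2*((-3 + 1)*(-4))*(5 + (-3 + 1)*(-4)))*(-126))*84 = ((0 + 2*(-2*(-4))*(5 - 2*(-4)))*(-126))*84 = ((0 + 2*8*(5 + 8))*(-126))*84 = ((0 + 2*8*13)*(-126))*84 = ((0 + 208)*(-126))*84 = (208*(-126))*84 = -26208*84 = -2201472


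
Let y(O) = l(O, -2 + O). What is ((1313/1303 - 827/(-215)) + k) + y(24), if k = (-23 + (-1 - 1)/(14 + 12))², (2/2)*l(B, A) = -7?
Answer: 25111457509/47344505 ≈ 530.40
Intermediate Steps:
l(B, A) = -7
y(O) = -7
k = 90000/169 (k = (-23 - 2/26)² = (-23 - 2*1/26)² = (-23 - 1/13)² = (-300/13)² = 90000/169 ≈ 532.54)
((1313/1303 - 827/(-215)) + k) + y(24) = ((1313/1303 - 827/(-215)) + 90000/169) - 7 = ((1313*(1/1303) - 827*(-1/215)) + 90000/169) - 7 = ((1313/1303 + 827/215) + 90000/169) - 7 = (1359876/280145 + 90000/169) - 7 = 25442869044/47344505 - 7 = 25111457509/47344505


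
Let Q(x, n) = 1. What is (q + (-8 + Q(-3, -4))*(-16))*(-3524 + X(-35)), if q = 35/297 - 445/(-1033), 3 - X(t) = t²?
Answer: -54626510624/102267 ≈ -5.3416e+5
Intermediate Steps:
X(t) = 3 - t²
q = 168320/306801 (q = 35*(1/297) - 445*(-1/1033) = 35/297 + 445/1033 = 168320/306801 ≈ 0.54863)
(q + (-8 + Q(-3, -4))*(-16))*(-3524 + X(-35)) = (168320/306801 + (-8 + 1)*(-16))*(-3524 + (3 - 1*(-35)²)) = (168320/306801 - 7*(-16))*(-3524 + (3 - 1*1225)) = (168320/306801 + 112)*(-3524 + (3 - 1225)) = 34530032*(-3524 - 1222)/306801 = (34530032/306801)*(-4746) = -54626510624/102267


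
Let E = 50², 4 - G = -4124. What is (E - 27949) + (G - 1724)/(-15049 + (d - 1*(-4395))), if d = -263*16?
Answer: -189112721/7431 ≈ -25449.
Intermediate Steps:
G = 4128 (G = 4 - 1*(-4124) = 4 + 4124 = 4128)
d = -4208
E = 2500
(E - 27949) + (G - 1724)/(-15049 + (d - 1*(-4395))) = (2500 - 27949) + (4128 - 1724)/(-15049 + (-4208 - 1*(-4395))) = -25449 + 2404/(-15049 + (-4208 + 4395)) = -25449 + 2404/(-15049 + 187) = -25449 + 2404/(-14862) = -25449 + 2404*(-1/14862) = -25449 - 1202/7431 = -189112721/7431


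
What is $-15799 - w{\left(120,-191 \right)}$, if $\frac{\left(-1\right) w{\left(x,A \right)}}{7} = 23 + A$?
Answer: $-16975$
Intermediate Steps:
$w{\left(x,A \right)} = -161 - 7 A$ ($w{\left(x,A \right)} = - 7 \left(23 + A\right) = -161 - 7 A$)
$-15799 - w{\left(120,-191 \right)} = -15799 - \left(-161 - -1337\right) = -15799 - \left(-161 + 1337\right) = -15799 - 1176 = -16975$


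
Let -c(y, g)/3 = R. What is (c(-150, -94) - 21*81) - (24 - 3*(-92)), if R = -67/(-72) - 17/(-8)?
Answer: -12061/6 ≈ -2010.2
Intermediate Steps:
R = 55/18 (R = -67*(-1/72) - 17*(-1/8) = 67/72 + 17/8 = 55/18 ≈ 3.0556)
c(y, g) = -55/6 (c(y, g) = -3*55/18 = -55/6)
(c(-150, -94) - 21*81) - (24 - 3*(-92)) = (-55/6 - 21*81) - (24 - 3*(-92)) = (-55/6 - 1*1701) - (24 + 276) = (-55/6 - 1701) - 1*300 = -10261/6 - 300 = -12061/6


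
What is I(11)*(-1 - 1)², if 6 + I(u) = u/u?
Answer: -20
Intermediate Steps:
I(u) = -5 (I(u) = -6 + u/u = -6 + 1 = -5)
I(11)*(-1 - 1)² = -5*(-1 - 1)² = -5*(-2)² = -5*4 = -20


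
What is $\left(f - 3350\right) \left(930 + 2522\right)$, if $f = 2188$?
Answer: $-4011224$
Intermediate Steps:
$\left(f - 3350\right) \left(930 + 2522\right) = \left(2188 - 3350\right) \left(930 + 2522\right) = \left(-1162\right) 3452 = -4011224$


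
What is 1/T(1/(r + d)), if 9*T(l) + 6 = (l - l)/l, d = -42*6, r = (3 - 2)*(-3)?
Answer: -3/2 ≈ -1.5000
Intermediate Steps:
r = -3 (r = 1*(-3) = -3)
d = -252
T(l) = -2/3 (T(l) = -2/3 + ((l - l)/l)/9 = -2/3 + (0/l)/9 = -2/3 + (1/9)*0 = -2/3 + 0 = -2/3)
1/T(1/(r + d)) = 1/(-2/3) = -3/2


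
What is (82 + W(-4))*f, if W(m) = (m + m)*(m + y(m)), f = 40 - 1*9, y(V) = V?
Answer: 4526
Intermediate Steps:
f = 31 (f = 40 - 9 = 31)
W(m) = 4*m**2 (W(m) = (m + m)*(m + m) = (2*m)*(2*m) = 4*m**2)
(82 + W(-4))*f = (82 + 4*(-4)**2)*31 = (82 + 4*16)*31 = (82 + 64)*31 = 146*31 = 4526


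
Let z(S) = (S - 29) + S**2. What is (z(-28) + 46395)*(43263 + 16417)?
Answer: 2812240960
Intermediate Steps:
z(S) = -29 + S + S**2 (z(S) = (-29 + S) + S**2 = -29 + S + S**2)
(z(-28) + 46395)*(43263 + 16417) = ((-29 - 28 + (-28)**2) + 46395)*(43263 + 16417) = ((-29 - 28 + 784) + 46395)*59680 = (727 + 46395)*59680 = 47122*59680 = 2812240960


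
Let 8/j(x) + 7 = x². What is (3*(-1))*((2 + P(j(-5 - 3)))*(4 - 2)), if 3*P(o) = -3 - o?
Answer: -326/57 ≈ -5.7193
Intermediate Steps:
j(x) = 8/(-7 + x²)
P(o) = -1 - o/3 (P(o) = (-3 - o)/3 = -1 - o/3)
(3*(-1))*((2 + P(j(-5 - 3)))*(4 - 2)) = (3*(-1))*((2 + (-1 - 8/(3*(-7 + (-5 - 3)²))))*(4 - 2)) = -3*(2 + (-1 - 8/(3*(-7 + (-8)²))))*2 = -3*(2 + (-1 - 8/(3*(-7 + 64))))*2 = -3*(2 + (-1 - 8/(3*57)))*2 = -3*(2 + (-1 - ⅓*8/57))*2 = -3*(2 + (-1 - 8/171))*2 = -3*(2 - 179/171)*2 = -163*2/57 = -3*326/171 = -326/57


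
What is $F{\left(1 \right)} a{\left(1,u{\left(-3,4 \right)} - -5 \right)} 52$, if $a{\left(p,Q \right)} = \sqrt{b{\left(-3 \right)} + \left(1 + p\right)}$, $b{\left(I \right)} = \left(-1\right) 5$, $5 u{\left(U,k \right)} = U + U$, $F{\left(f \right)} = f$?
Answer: $52 i \sqrt{3} \approx 90.067 i$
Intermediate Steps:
$u{\left(U,k \right)} = \frac{2 U}{5}$ ($u{\left(U,k \right)} = \frac{U + U}{5} = \frac{2 U}{5}$)
$b{\left(I \right)} = -5$
$a{\left(p,Q \right)} = \sqrt{-4 + p}$ ($a{\left(p,Q \right)} = \sqrt{-5 + \left(1 + p\right)} = \sqrt{-4 + p}$)
$F{\left(1 \right)} a{\left(1,u{\left(-3,4 \right)} - -5 \right)} 52 = 1 \sqrt{-4 + 1} \cdot 52 = 1 \sqrt{-3} \cdot 52 = 1 i \sqrt{3} \cdot 52 = i \sqrt{3} \cdot 52 = 52 i \sqrt{3}$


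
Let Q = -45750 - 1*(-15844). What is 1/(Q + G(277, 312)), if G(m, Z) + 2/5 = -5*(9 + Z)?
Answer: -5/157557 ≈ -3.1735e-5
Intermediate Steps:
G(m, Z) = -227/5 - 5*Z (G(m, Z) = -⅖ - 5*(9 + Z) = -⅖ + (-45 - 5*Z) = -227/5 - 5*Z)
Q = -29906 (Q = -45750 + 15844 = -29906)
1/(Q + G(277, 312)) = 1/(-29906 + (-227/5 - 5*312)) = 1/(-29906 + (-227/5 - 1560)) = 1/(-29906 - 8027/5) = 1/(-157557/5) = -5/157557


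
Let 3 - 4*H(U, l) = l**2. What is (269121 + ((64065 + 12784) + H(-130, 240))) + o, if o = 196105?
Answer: 2110703/4 ≈ 5.2768e+5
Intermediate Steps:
H(U, l) = 3/4 - l**2/4
(269121 + ((64065 + 12784) + H(-130, 240))) + o = (269121 + ((64065 + 12784) + (3/4 - 1/4*240**2))) + 196105 = (269121 + (76849 + (3/4 - 1/4*57600))) + 196105 = (269121 + (76849 + (3/4 - 14400))) + 196105 = (269121 + (76849 - 57597/4)) + 196105 = (269121 + 249799/4) + 196105 = 1326283/4 + 196105 = 2110703/4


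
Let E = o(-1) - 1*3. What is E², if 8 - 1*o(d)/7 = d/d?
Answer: 2116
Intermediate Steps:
o(d) = 49 (o(d) = 56 - 7*d/d = 56 - 7*1 = 56 - 7 = 49)
E = 46 (E = 49 - 1*3 = 49 - 3 = 46)
E² = 46² = 2116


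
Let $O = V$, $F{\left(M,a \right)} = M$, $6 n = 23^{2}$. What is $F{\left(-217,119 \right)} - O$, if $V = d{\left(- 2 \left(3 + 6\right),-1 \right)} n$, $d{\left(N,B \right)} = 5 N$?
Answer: $7718$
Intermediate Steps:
$n = \frac{529}{6}$ ($n = \frac{23^{2}}{6} = \frac{1}{6} \cdot 529 = \frac{529}{6} \approx 88.167$)
$V = -7935$ ($V = 5 \left(- 2 \left(3 + 6\right)\right) \frac{529}{6} = 5 \left(\left(-2\right) 9\right) \frac{529}{6} = 5 \left(-18\right) \frac{529}{6} = \left(-90\right) \frac{529}{6} = -7935$)
$O = -7935$
$F{\left(-217,119 \right)} - O = -217 - -7935 = -217 + 7935 = 7718$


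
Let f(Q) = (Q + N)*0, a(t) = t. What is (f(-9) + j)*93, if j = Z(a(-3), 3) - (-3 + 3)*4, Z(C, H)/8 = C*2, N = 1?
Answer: -4464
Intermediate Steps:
Z(C, H) = 16*C (Z(C, H) = 8*(C*2) = 8*(2*C) = 16*C)
f(Q) = 0 (f(Q) = (Q + 1)*0 = (1 + Q)*0 = 0)
j = -48 (j = 16*(-3) - (-3 + 3)*4 = -48 - 0*4 = -48 - 1*0 = -48 + 0 = -48)
(f(-9) + j)*93 = (0 - 48)*93 = -48*93 = -4464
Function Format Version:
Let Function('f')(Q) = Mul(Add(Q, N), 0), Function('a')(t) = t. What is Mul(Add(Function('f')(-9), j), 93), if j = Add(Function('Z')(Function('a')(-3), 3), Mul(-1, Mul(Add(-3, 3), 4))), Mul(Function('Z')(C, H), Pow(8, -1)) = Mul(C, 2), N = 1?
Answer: -4464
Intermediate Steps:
Function('Z')(C, H) = Mul(16, C) (Function('Z')(C, H) = Mul(8, Mul(C, 2)) = Mul(8, Mul(2, C)) = Mul(16, C))
Function('f')(Q) = 0 (Function('f')(Q) = Mul(Add(Q, 1), 0) = Mul(Add(1, Q), 0) = 0)
j = -48 (j = Add(Mul(16, -3), Mul(-1, Mul(Add(-3, 3), 4))) = Add(-48, Mul(-1, Mul(0, 4))) = Add(-48, Mul(-1, 0)) = Add(-48, 0) = -48)
Mul(Add(Function('f')(-9), j), 93) = Mul(Add(0, -48), 93) = Mul(-48, 93) = -4464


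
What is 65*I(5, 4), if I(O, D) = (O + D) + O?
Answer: 910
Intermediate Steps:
I(O, D) = D + 2*O (I(O, D) = (D + O) + O = D + 2*O)
65*I(5, 4) = 65*(4 + 2*5) = 65*(4 + 10) = 65*14 = 910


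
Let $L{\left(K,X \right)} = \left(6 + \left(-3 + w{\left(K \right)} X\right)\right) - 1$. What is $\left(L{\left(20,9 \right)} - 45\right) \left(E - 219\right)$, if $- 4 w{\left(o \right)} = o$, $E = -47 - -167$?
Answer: $8712$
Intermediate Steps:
$E = 120$ ($E = -47 + 167 = 120$)
$w{\left(o \right)} = - \frac{o}{4}$
$L{\left(K,X \right)} = 2 - \frac{K X}{4}$ ($L{\left(K,X \right)} = \left(6 + \left(-3 + - \frac{K}{4} X\right)\right) - 1 = \left(6 - \left(3 + \frac{K X}{4}\right)\right) - 1 = \left(3 - \frac{K X}{4}\right) - 1 = 2 - \frac{K X}{4}$)
$\left(L{\left(20,9 \right)} - 45\right) \left(E - 219\right) = \left(\left(2 - 5 \cdot 9\right) - 45\right) \left(120 - 219\right) = \left(\left(2 - 45\right) - 45\right) \left(-99\right) = \left(-43 - 45\right) \left(-99\right) = \left(-88\right) \left(-99\right) = 8712$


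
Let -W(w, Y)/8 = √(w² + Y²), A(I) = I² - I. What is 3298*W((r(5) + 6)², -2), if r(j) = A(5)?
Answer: -52768*√114245 ≈ -1.7836e+7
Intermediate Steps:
r(j) = 20 (r(j) = 5*(-1 + 5) = 5*4 = 20)
W(w, Y) = -8*√(Y² + w²) (W(w, Y) = -8*√(w² + Y²) = -8*√(Y² + w²))
3298*W((r(5) + 6)², -2) = 3298*(-8*√((-2)² + ((20 + 6)²)²)) = 3298*(-8*√(4 + (26²)²)) = 3298*(-8*√(4 + 676²)) = 3298*(-8*√(4 + 456976)) = 3298*(-16*√114245) = -52768*√114245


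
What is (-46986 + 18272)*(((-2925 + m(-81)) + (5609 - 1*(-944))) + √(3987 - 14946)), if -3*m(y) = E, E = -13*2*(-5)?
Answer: -308790356/3 - 28714*I*√10959 ≈ -1.0293e+8 - 3.0059e+6*I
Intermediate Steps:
E = 130 (E = -26*(-5) = 130)
m(y) = -130/3 (m(y) = -⅓*130 = -130/3)
(-46986 + 18272)*(((-2925 + m(-81)) + (5609 - 1*(-944))) + √(3987 - 14946)) = (-46986 + 18272)*(((-2925 - 130/3) + (5609 - 1*(-944))) + √(3987 - 14946)) = -28714*((-8905/3 + (5609 + 944)) + √(-10959)) = -28714*((-8905/3 + 6553) + I*√10959) = -28714*(10754/3 + I*√10959) = -308790356/3 - 28714*I*√10959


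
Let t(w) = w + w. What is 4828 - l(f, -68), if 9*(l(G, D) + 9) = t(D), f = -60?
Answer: 43669/9 ≈ 4852.1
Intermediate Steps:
t(w) = 2*w
l(G, D) = -9 + 2*D/9 (l(G, D) = -9 + (2*D)/9 = -9 + 2*D/9)
4828 - l(f, -68) = 4828 - (-9 + (2/9)*(-68)) = 4828 - (-9 - 136/9) = 4828 - 1*(-217/9) = 4828 + 217/9 = 43669/9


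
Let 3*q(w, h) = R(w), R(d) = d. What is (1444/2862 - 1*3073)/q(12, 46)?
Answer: -4396741/5724 ≈ -768.12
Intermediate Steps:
q(w, h) = w/3
(1444/2862 - 1*3073)/q(12, 46) = (1444/2862 - 1*3073)/(((⅓)*12)) = (1444*(1/2862) - 3073)/4 = (722/1431 - 3073)*(¼) = -4396741/1431*¼ = -4396741/5724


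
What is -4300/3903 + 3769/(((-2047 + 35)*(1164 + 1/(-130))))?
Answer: -655531906655/594141645342 ≈ -1.1033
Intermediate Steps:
-4300/3903 + 3769/(((-2047 + 35)*(1164 + 1/(-130)))) = -4300*1/3903 + 3769/((-2012*(1164 - 1/130))) = -4300/3903 + 3769/((-2012*151319/130)) = -4300/3903 + 3769/(-152226914/65) = -4300/3903 + 3769*(-65/152226914) = -4300/3903 - 244985/152226914 = -655531906655/594141645342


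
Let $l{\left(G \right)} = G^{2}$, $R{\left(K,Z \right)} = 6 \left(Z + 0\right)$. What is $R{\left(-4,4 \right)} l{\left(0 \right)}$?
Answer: $0$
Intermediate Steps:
$R{\left(K,Z \right)} = 6 Z$
$R{\left(-4,4 \right)} l{\left(0 \right)} = 6 \cdot 4 \cdot 0^{2} = 24 \cdot 0 = 0$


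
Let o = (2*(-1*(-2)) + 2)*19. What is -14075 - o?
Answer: -14189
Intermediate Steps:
o = 114 (o = (2*2 + 2)*19 = (4 + 2)*19 = 6*19 = 114)
-14075 - o = -14075 - 1*114 = -14075 - 114 = -14189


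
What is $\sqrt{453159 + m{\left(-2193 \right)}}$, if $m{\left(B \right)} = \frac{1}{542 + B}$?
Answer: $\frac{2 \sqrt{308805313427}}{1651} \approx 673.17$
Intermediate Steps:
$\sqrt{453159 + m{\left(-2193 \right)}} = \sqrt{453159 + \frac{1}{542 - 2193}} = \sqrt{453159 + \frac{1}{-1651}} = \sqrt{453159 - \frac{1}{1651}} = \sqrt{\frac{748165508}{1651}} = \frac{2 \sqrt{308805313427}}{1651}$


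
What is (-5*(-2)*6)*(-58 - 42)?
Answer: -6000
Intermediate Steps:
(-5*(-2)*6)*(-58 - 42) = (10*6)*(-100) = 60*(-100) = -6000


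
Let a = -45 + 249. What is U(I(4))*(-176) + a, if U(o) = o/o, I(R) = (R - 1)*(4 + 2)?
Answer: 28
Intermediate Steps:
I(R) = -6 + 6*R (I(R) = (-1 + R)*6 = -6 + 6*R)
U(o) = 1
a = 204
U(I(4))*(-176) + a = 1*(-176) + 204 = -176 + 204 = 28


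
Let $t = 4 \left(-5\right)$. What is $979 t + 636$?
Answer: $-18944$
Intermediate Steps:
$t = -20$
$979 t + 636 = 979 \left(-20\right) + 636 = -19580 + 636 = -18944$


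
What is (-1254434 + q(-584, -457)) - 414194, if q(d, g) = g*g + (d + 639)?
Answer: -1459724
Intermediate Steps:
q(d, g) = 639 + d + g² (q(d, g) = g² + (639 + d) = 639 + d + g²)
(-1254434 + q(-584, -457)) - 414194 = (-1254434 + (639 - 584 + (-457)²)) - 414194 = (-1254434 + (639 - 584 + 208849)) - 414194 = (-1254434 + 208904) - 414194 = -1045530 - 414194 = -1459724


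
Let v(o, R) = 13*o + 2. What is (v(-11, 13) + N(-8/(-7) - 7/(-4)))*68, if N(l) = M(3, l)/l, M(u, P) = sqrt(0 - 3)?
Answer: -9588 + 1904*I*sqrt(3)/81 ≈ -9588.0 + 40.714*I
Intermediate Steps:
M(u, P) = I*sqrt(3) (M(u, P) = sqrt(-3) = I*sqrt(3))
N(l) = I*sqrt(3)/l (N(l) = (I*sqrt(3))/l = I*sqrt(3)/l)
v(o, R) = 2 + 13*o
(v(-11, 13) + N(-8/(-7) - 7/(-4)))*68 = ((2 + 13*(-11)) + I*sqrt(3)/(-8/(-7) - 7/(-4)))*68 = ((2 - 143) + I*sqrt(3)/(-8*(-1/7) - 7*(-1/4)))*68 = (-141 + I*sqrt(3)/(8/7 + 7/4))*68 = (-141 + I*sqrt(3)/(81/28))*68 = (-141 + I*sqrt(3)*(28/81))*68 = (-141 + 28*I*sqrt(3)/81)*68 = -9588 + 1904*I*sqrt(3)/81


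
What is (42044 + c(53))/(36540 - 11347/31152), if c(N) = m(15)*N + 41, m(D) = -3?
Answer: 1306078752/1138282733 ≈ 1.1474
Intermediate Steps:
c(N) = 41 - 3*N (c(N) = -3*N + 41 = 41 - 3*N)
(42044 + c(53))/(36540 - 11347/31152) = (42044 + (41 - 3*53))/(36540 - 11347/31152) = (42044 + (41 - 159))/(36540 - 11347*1/31152) = (42044 - 118)/(36540 - 11347/31152) = 41926/(1138282733/31152) = 41926*(31152/1138282733) = 1306078752/1138282733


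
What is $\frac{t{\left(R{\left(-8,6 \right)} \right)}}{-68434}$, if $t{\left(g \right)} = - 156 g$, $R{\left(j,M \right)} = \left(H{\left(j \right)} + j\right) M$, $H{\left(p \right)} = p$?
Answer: $- \frac{7488}{34217} \approx -0.21884$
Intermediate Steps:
$R{\left(j,M \right)} = 2 M j$ ($R{\left(j,M \right)} = \left(j + j\right) M = 2 j M = 2 M j$)
$\frac{t{\left(R{\left(-8,6 \right)} \right)}}{-68434} = \frac{\left(-156\right) 2 \cdot 6 \left(-8\right)}{-68434} = \left(-156\right) \left(-96\right) \left(- \frac{1}{68434}\right) = 14976 \left(- \frac{1}{68434}\right) = - \frac{7488}{34217}$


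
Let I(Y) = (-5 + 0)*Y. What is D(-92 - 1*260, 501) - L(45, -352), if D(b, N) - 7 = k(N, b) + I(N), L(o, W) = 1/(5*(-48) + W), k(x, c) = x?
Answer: -1182223/592 ≈ -1997.0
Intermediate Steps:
I(Y) = -5*Y
L(o, W) = 1/(-240 + W)
D(b, N) = 7 - 4*N (D(b, N) = 7 + (N - 5*N) = 7 - 4*N)
D(-92 - 1*260, 501) - L(45, -352) = (7 - 4*501) - 1/(-240 - 352) = (7 - 2004) - 1/(-592) = -1997 - 1*(-1/592) = -1997 + 1/592 = -1182223/592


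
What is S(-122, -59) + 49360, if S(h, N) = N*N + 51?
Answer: 52892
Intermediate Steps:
S(h, N) = 51 + N² (S(h, N) = N² + 51 = 51 + N²)
S(-122, -59) + 49360 = (51 + (-59)²) + 49360 = (51 + 3481) + 49360 = 3532 + 49360 = 52892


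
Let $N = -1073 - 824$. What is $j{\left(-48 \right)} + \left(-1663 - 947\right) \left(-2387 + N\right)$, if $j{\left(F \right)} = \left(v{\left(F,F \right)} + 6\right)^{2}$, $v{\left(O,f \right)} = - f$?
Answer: $11184156$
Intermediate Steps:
$N = -1897$ ($N = -1073 - 824 = -1897$)
$j{\left(F \right)} = \left(6 - F\right)^{2}$ ($j{\left(F \right)} = \left(- F + 6\right)^{2} = \left(6 - F\right)^{2}$)
$j{\left(-48 \right)} + \left(-1663 - 947\right) \left(-2387 + N\right) = \left(-6 - 48\right)^{2} + \left(-1663 - 947\right) \left(-2387 - 1897\right) = \left(-54\right)^{2} - -11181240 = 2916 + 11181240 = 11184156$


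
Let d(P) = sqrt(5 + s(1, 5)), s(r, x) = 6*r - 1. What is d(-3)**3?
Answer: 10*sqrt(10) ≈ 31.623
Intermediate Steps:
s(r, x) = -1 + 6*r
d(P) = sqrt(10) (d(P) = sqrt(5 + (-1 + 6*1)) = sqrt(5 + (-1 + 6)) = sqrt(5 + 5) = sqrt(10))
d(-3)**3 = (sqrt(10))**3 = 10*sqrt(10)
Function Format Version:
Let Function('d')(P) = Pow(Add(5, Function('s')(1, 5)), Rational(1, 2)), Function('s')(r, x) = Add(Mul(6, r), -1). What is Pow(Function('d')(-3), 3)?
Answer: Mul(10, Pow(10, Rational(1, 2))) ≈ 31.623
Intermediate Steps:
Function('s')(r, x) = Add(-1, Mul(6, r))
Function('d')(P) = Pow(10, Rational(1, 2)) (Function('d')(P) = Pow(Add(5, Add(-1, Mul(6, 1))), Rational(1, 2)) = Pow(Add(5, Add(-1, 6)), Rational(1, 2)) = Pow(Add(5, 5), Rational(1, 2)) = Pow(10, Rational(1, 2)))
Pow(Function('d')(-3), 3) = Pow(Pow(10, Rational(1, 2)), 3) = Mul(10, Pow(10, Rational(1, 2)))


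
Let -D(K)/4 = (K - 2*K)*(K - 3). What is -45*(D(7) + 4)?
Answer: -5220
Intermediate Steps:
D(K) = 4*K*(-3 + K) (D(K) = -4*(K - 2*K)*(K - 3) = -4*(-K)*(-3 + K) = -(-4)*K*(-3 + K) = 4*K*(-3 + K))
-45*(D(7) + 4) = -45*(4*7*(-3 + 7) + 4) = -45*(4*7*4 + 4) = -45*(112 + 4) = -45*116 = -5220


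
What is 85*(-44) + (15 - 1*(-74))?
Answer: -3651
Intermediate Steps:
85*(-44) + (15 - 1*(-74)) = -3740 + (15 + 74) = -3740 + 89 = -3651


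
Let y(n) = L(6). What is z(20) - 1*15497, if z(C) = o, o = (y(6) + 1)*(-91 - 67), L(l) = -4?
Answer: -15023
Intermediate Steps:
y(n) = -4
o = 474 (o = (-4 + 1)*(-91 - 67) = -3*(-158) = 474)
z(C) = 474
z(20) - 1*15497 = 474 - 1*15497 = 474 - 15497 = -15023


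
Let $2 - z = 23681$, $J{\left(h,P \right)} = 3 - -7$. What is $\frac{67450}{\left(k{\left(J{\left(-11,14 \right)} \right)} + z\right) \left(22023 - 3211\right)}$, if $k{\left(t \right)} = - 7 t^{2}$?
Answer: $- \frac{33725}{229308874} \approx -0.00014707$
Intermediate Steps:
$J{\left(h,P \right)} = 10$ ($J{\left(h,P \right)} = 3 + 7 = 10$)
$z = -23679$ ($z = 2 - 23681 = -23679$)
$\frac{67450}{\left(k{\left(J{\left(-11,14 \right)} \right)} + z\right) \left(22023 - 3211\right)} = \frac{67450}{\left(- 7 \cdot 10^{2} - 23679\right) \left(22023 - 3211\right)} = \frac{67450}{\left(\left(-7\right) 100 - 23679\right) 18812} = \frac{67450}{\left(-700 - 23679\right) 18812} = \frac{67450}{\left(-24379\right) 18812} = \frac{67450}{-458617748} = 67450 \left(- \frac{1}{458617748}\right) = - \frac{33725}{229308874}$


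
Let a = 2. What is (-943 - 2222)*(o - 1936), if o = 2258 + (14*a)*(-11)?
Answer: -44310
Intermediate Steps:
o = 1950 (o = 2258 + (14*2)*(-11) = 2258 + 28*(-11) = 2258 - 308 = 1950)
(-943 - 2222)*(o - 1936) = (-943 - 2222)*(1950 - 1936) = -3165*14 = -44310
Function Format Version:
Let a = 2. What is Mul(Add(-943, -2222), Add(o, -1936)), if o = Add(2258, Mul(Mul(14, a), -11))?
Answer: -44310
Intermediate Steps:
o = 1950 (o = Add(2258, Mul(Mul(14, 2), -11)) = Add(2258, Mul(28, -11)) = Add(2258, -308) = 1950)
Mul(Add(-943, -2222), Add(o, -1936)) = Mul(Add(-943, -2222), Add(1950, -1936)) = Mul(-3165, 14) = -44310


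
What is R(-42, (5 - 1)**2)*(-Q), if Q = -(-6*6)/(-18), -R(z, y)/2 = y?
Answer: -64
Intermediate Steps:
R(z, y) = -2*y
Q = -2 (Q = -(-36)*(-1)/18 = -1*2 = -2)
R(-42, (5 - 1)**2)*(-Q) = (-2*(5 - 1)**2)*(-1*(-2)) = -2*4**2*2 = -2*16*2 = -32*2 = -64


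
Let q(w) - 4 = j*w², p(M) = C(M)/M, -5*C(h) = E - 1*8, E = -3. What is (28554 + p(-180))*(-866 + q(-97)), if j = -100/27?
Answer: -12388955675243/12150 ≈ -1.0197e+9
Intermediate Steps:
C(h) = 11/5 (C(h) = -(-3 - 1*8)/5 = -(-3 - 8)/5 = -⅕*(-11) = 11/5)
p(M) = 11/(5*M)
j = -100/27 (j = -100*1/27 = -100/27 ≈ -3.7037)
q(w) = 4 - 100*w²/27
(28554 + p(-180))*(-866 + q(-97)) = (28554 + (11/5)/(-180))*(-866 + (4 - 100/27*(-97)²)) = (28554 + (11/5)*(-1/180))*(-866 + (4 - 100/27*9409)) = (28554 - 11/900)*(-866 + (4 - 940900/27)) = 25698589*(-866 - 940792/27)/900 = (25698589/900)*(-964174/27) = -12388955675243/12150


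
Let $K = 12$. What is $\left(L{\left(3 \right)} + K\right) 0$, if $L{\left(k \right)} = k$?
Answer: $0$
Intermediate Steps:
$\left(L{\left(3 \right)} + K\right) 0 = \left(3 + 12\right) 0 = 15 \cdot 0 = 0$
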